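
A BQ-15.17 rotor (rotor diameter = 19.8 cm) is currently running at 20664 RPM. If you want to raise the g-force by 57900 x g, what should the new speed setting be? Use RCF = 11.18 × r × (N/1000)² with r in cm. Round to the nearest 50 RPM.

N₂ ≈ 30800 RPM

r = 19.8 / 2 = 9.9 cm
Current RCF = 11.18 × 9.9 × (20.664)² = 11.18 × 9.9 × 427.000896 ≈ 47,261.3 × g
Target RCF = 47,261.3 + 57,900 = 105,161.3 × g
(N/1000)² = 105,161.3 / 110.682 = 950.1211
N = 1000 × √950.1211 ≈ 30,824.0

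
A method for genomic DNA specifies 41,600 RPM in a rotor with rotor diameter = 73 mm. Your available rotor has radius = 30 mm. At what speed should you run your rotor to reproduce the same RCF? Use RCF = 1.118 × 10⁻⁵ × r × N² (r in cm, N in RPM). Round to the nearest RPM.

Original rotor: r = 73 mm / 2 = 36.5 mm = 3.65 cm
RCF = 1.118 × 10⁻⁵ × r × N²
RCF_original = 1.118 × 10⁻⁵ × 3.65 × (41600)² = 1.118 × 10⁻⁵ × 3.65 × 1,730,560,000 ≈ 70,619 × g
Your rotor: r = 30 mm = 3.0 cm
70,619 = 1.118 × 10⁻⁵ × 3 × N²
N² = 70,619 / (3.354 × 10⁻⁵) = 2,105,515,802
N ≈ √2,105,515,802 ≈ 45,885.9

≈ 45886 RPM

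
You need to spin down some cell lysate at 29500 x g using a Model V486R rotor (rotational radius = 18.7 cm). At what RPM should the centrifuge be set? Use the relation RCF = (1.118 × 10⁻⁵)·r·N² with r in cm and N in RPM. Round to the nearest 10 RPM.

≈ 11880 RPM

29,500 = 1.118 × 10⁻⁵ × 18.7 × N²
N² = 29,500 / (20.9066 × 10⁻⁵) = 141,103,766
N ≈ √141,103,766 ≈ 11,878.7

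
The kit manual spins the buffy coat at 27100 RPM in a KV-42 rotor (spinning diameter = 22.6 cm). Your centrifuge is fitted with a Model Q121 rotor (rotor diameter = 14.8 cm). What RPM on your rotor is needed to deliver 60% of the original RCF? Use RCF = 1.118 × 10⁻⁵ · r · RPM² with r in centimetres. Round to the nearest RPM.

Original rotor: r = 22.6 / 2 = 11.3 cm
RCF_original = 1.118 × 10⁻⁵ × 11.3 × (27100)² = 1.118 × 10⁻⁵ × 11.3 × 734,410,000 ≈ 92,781 × g
Target RCF = 0.6 × 92,781 ≈ 55,668.6 × g
Your rotor: r = 14.8 / 2 = 7.4 cm
55,668.6 = 1.118 × 10⁻⁵ × 7.4 × N²
N² = 55,668.6 / (8.2732 × 10⁻⁵) = 672,878,693
N ≈ √672,878,693 ≈ 25,939.9

25940 RPM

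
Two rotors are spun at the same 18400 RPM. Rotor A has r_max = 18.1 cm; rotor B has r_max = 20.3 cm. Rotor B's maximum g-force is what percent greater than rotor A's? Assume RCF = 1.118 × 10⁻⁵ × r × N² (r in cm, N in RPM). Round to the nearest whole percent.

12%

At equal RPM, RCF scales linearly with r: ratio = 20.3 / 18.1 = 1.1215.
So rotor B delivers 12.2% more g-force.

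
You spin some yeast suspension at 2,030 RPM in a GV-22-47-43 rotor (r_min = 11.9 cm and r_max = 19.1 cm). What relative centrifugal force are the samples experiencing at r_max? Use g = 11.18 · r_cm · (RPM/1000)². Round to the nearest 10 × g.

Use r_max = 19.1 cm.
RCF = 11.18 × 19.1 × (2.03)² = 11.18 × 19.1 × 4.1209 ≈ 880 × g

≈ 880 × g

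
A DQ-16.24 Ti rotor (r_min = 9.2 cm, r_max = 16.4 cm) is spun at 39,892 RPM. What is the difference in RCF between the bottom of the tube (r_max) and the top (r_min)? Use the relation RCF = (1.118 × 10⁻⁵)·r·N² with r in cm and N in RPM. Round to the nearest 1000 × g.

RCF_max = 1.118 × 10⁻⁵ × 16.4 × (39892)² = 1.118 × 10⁻⁵ × 16.4 × 1,591,371,664 ≈ 291,781.2 × g
RCF_min = 1.118 × 10⁻⁵ × 9.2 × (39892)² = 1.118 × 10⁻⁵ × 9.2 × 1,591,371,664 ≈ 163,682.1 × g
ΔRCF = 291,781.2 − 163,682.1 = 128,099.1

≈ 128000 × g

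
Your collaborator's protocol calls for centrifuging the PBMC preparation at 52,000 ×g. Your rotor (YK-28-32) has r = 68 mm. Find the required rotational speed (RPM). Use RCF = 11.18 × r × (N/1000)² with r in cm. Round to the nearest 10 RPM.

≈ 26150 RPM

r = 68 mm = 6.8 cm
52,000 = 11.18 × 6.8 × (N/1000)²
(N/1000)² = 52,000 / 76.024 = 683.9945
N = 1000 × √683.9945 ≈ 26,153.3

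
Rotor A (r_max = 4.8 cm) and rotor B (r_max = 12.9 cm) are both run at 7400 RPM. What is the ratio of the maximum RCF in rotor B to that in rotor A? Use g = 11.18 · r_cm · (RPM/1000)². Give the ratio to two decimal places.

2.69

At fixed N, RCF ∝ r, so RCF_B/RCF_A = r_B/r_A = 12.9 / 4.8 = 2.6875.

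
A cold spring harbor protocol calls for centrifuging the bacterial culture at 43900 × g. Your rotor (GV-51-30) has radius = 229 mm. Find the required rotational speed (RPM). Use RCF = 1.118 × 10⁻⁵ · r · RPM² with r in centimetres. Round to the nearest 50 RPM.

r = 229 mm = 22.9 cm
43,900 = 1.118 × 10⁻⁵ × 22.9 × N²
N² = 43,900 / (25.6022 × 10⁻⁵) = 171,469,639
N ≈ √171,469,639 ≈ 13,094.6

≈ 13100 RPM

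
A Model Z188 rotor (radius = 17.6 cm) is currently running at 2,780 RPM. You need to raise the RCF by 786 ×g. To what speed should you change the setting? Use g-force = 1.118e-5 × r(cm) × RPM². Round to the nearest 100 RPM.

Current RCF = 1.118 × 10⁻⁵ × 17.6 × (2780)² = 1.118 × 10⁻⁵ × 17.6 × 7,728,400 ≈ 1,520.7 × g
Target RCF = 1,520.7 + 786 = 2,306.7 × g
N² = 2,306.7 / (19.6768 × 10⁻⁵) = 11,722,943
N ≈ √11,722,943 ≈ 3,423.9

3400 RPM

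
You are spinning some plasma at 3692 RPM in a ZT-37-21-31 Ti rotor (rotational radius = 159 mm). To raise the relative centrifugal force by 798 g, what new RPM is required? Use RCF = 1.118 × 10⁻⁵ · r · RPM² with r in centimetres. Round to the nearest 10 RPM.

r = 159 mm = 15.9 cm
Current RCF = 1.118 × 10⁻⁵ × 15.9 × (3692)² = 1.118 × 10⁻⁵ × 15.9 × 13,630,864 ≈ 2,423 × g
Target RCF = 2,423 + 798 = 3,221 × g
N² = 3,221 / (17.7762 × 10⁻⁵) = 18,119,733
N ≈ √18,119,733 ≈ 4,256.7

≈ 4260 RPM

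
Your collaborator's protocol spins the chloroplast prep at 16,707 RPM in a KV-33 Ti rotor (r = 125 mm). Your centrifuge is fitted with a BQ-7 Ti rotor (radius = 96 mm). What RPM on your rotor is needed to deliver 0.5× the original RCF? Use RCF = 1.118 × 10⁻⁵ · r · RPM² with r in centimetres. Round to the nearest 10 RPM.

Original rotor: r = 125 mm = 12.5 cm
RCF_original = 1.118 × 10⁻⁵ × 12.5 × (16707)² = 1.118 × 10⁻⁵ × 12.5 × 279,123,849 ≈ 39,007.6 × g
Target RCF = 0.5 × 39,007.6 ≈ 19,503.8 × g
Your rotor: r = 96 mm = 9.6 cm
19,503.8 = 1.118 × 10⁻⁵ × 9.6 × N²
N² = 19,503.8 / (10.7328 × 10⁻⁵) = 181,721,452
N ≈ √181,721,452 ≈ 13,480.4

≈ 13480 RPM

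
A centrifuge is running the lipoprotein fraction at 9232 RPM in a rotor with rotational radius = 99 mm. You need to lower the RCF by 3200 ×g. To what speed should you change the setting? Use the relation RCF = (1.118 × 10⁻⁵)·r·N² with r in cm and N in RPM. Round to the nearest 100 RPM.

7500 RPM

r = 99 mm = 9.9 cm
Current RCF = 1.118 × 10⁻⁵ × 9.9 × (9232)² = 1.118 × 10⁻⁵ × 9.9 × 85,229,824 ≈ 9,433.4 × g
Target RCF = 9,433.4 − 3,200 = 6,233.4 × g
N² = 6,233.4 / (11.0682 × 10⁻⁵) = 56,318,101
N ≈ √56,318,101 ≈ 7,504.5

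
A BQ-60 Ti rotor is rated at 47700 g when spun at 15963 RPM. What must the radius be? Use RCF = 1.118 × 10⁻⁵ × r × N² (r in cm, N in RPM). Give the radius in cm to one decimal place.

47700 = 1.118 × 10⁻⁵ × r × (15963)²
r = 47700 / (1.118 × 10⁻⁵ × 254,817,369) = 47700 / 2848.858 ≈ 16.744 cm

r ≈ 16.7 cm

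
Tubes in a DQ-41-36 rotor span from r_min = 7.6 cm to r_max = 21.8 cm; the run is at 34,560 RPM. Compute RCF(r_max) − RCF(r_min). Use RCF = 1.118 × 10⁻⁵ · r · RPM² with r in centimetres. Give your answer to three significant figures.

≈ 190000 g

ΔRCF = 1.118 × 10⁻⁵ × (r_max − r_min) × N² = 1.118 × 10⁻⁵ × 14.2 × 1,194,393,600 ≈ 189,617.2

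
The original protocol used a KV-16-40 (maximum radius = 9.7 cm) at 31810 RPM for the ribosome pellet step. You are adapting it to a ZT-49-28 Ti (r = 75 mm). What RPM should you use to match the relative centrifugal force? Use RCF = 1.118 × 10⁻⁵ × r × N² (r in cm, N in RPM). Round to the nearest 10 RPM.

RCF_original = 1.118 × 10⁻⁵ × 9.7 × (31810)² = 1.118 × 10⁻⁵ × 9.7 × 1,011,876,100 ≈ 109,733.9 × g
Your rotor: r = 75 mm = 7.5 cm
109,733.9 = 1.118 × 10⁻⁵ × 7.5 × N²
N² = 109,733.9 / (8.385 × 10⁻⁵) = 1,308,692,904
N ≈ √1,308,692,904 ≈ 36,175.9

36180 RPM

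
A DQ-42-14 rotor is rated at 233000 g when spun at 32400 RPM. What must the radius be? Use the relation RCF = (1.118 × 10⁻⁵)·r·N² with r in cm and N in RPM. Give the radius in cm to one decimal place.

233000 = 1.118 × 10⁻⁵ × r × (32400)²
r = 233000 / (1.118 × 10⁻⁵ × 1,049,760,000) = 233000 / 11736.32 ≈ 19.853 cm

≈ 19.9 cm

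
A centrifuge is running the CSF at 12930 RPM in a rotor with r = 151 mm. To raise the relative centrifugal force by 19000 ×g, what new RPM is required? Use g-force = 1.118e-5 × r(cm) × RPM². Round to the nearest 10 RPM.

N₂ ≈ 16730 RPM

r = 151 mm = 15.1 cm
Current RCF = 1.118 × 10⁻⁵ × 15.1 × (12930)² = 1.118 × 10⁻⁵ × 15.1 × 167,184,900 ≈ 28,223.8 × g
Target RCF = 28,223.8 + 19,000 = 47,223.8 × g
N² = 47,223.8 / (16.8818 × 10⁻⁵) = 279,732,019
N ≈ √279,732,019 ≈ 16,725.2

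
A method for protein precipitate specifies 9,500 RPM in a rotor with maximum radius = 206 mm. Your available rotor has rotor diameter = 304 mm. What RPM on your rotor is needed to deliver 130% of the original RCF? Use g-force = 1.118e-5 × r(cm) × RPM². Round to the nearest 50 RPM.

≈ 12600 RPM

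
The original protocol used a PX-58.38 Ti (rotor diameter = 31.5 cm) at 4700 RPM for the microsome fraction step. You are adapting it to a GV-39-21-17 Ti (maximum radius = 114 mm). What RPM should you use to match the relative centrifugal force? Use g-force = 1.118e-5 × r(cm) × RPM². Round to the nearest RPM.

5524 RPM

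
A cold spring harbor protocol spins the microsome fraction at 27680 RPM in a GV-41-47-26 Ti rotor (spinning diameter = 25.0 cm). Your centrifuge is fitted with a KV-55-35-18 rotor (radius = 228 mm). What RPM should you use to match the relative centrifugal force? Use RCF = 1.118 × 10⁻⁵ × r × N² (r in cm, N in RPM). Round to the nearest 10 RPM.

Original rotor: r = 25.0 / 2 = 12.5 cm
RCF_original = 1.118 × 10⁻⁵ × 12.5 × (27680)² = 1.118 × 10⁻⁵ × 12.5 × 766,182,400 ≈ 107,074 × g
Your rotor: r = 228 mm = 22.8 cm
107,074 = 1.118 × 10⁻⁵ × 22.8 × N²
N² = 107,074 / (25.4904 × 10⁻⁵) = 420,056,178
N ≈ √420,056,178 ≈ 20,495.3

≈ 20500 RPM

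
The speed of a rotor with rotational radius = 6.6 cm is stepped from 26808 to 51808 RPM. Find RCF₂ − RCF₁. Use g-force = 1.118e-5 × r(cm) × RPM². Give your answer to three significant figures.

RCF₁ = 1.118 × 10⁻⁵ × 6.6 × (26808)² = 1.118 × 10⁻⁵ × 6.6 × 718,668,864 ≈ 53,029.1 × g
RCF₂ = 1.118 × 10⁻⁵ × 6.6 × (51808)² = 1.118 × 10⁻⁵ × 6.6 × 2,684,068,864 ≈ 198,052.1 × g
Increase = 198,052.1 − 53,029.1 = 145,023

≈ 145000 ×g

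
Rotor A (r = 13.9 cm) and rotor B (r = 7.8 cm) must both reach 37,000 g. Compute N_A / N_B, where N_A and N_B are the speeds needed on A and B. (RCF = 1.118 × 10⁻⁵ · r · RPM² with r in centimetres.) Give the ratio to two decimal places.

0.75

At fixed RCF, N ∝ 1/√r, so N_A/N_B = √(r_B/r_A) = √(7.8/13.9) = √0.561151 = 0.7491.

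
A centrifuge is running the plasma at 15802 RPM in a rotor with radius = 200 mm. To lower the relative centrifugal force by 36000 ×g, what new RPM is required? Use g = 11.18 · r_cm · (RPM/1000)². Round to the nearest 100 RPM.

N₂ ≈ 9400 RPM

r = 200 mm = 20.0 cm
Current RCF = 11.18 × 20 × (15.802)² = 11.18 × 20 × 249.703204 ≈ 55,833.6 × g
Target RCF = 55,833.6 − 36,000 = 19,833.6 × g
(N/1000)² = 19,833.6 / 223.6 = 88.70125
N = 1000 × √88.70125 ≈ 9,418.1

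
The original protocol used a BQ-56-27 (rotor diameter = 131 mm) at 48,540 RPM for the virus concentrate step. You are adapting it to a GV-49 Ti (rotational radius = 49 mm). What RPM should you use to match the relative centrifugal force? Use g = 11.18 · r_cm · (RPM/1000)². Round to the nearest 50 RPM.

Original rotor: r = 131 mm / 2 = 65.5 mm = 6.55 cm
RCF = 11.18 × r × (N/1000)²
RCF_original = 11.18 × 6.55 × (48.54)² = 11.18 × 6.55 × 2,356.1316 ≈ 172,537.2 × g
Your rotor: r = 49 mm = 4.9 cm
172,537.2 = 11.18 × 4.9 × (N/1000)²
(N/1000)² = 172,537.2 / 54.782 = 3149.524
N = 1000 × √3149.524 ≈ 56,120.6

≈ 56100 RPM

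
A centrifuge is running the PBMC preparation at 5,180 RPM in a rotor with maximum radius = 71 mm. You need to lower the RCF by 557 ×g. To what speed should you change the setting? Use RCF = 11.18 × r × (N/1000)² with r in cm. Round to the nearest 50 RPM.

4450 RPM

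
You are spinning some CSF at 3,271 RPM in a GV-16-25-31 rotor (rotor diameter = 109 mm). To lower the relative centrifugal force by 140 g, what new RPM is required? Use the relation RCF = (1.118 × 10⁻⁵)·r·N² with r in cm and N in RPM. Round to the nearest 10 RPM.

r = 109 mm / 2 = 54.5 mm = 5.45 cm
Current RCF = 1.118 × 10⁻⁵ × 5.45 × (3271)² = 1.118 × 10⁻⁵ × 5.45 × 10,699,441 ≈ 651.9 × g
Target RCF = 651.9 − 140 = 511.9 × g
N² = 511.9 / (6.0931 × 10⁻⁵) = 8,401,306
N ≈ √8,401,306 ≈ 2,898.5

2900 RPM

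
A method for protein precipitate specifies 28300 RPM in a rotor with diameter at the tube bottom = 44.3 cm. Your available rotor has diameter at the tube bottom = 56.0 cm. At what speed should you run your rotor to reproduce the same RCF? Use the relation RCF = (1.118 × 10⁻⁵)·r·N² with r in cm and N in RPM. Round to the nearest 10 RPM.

25170 RPM

Original rotor: r = 44.3 / 2 = 22.15 cm
RCF_original = 1.118 × 10⁻⁵ × 22.15 × (28300)² = 1.118 × 10⁻⁵ × 22.15 × 800,890,000 ≈ 198,330 × g
Your rotor: r = 56.0 / 2 = 28 cm
198,330 = 1.118 × 10⁻⁵ × 28 × N²
N² = 198,330 / (31.304 × 10⁻⁵) = 633,561,206
N ≈ √633,561,206 ≈ 25,170.6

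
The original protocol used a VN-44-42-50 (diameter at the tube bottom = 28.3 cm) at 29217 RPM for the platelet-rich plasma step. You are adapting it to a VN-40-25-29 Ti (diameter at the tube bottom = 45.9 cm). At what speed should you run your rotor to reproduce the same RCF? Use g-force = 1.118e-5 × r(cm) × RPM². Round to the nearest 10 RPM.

≈ 22940 RPM

Original rotor: r = 28.3 / 2 = 14.15 cm
RCF_original = 1.118 × 10⁻⁵ × 14.15 × (29217)² = 1.118 × 10⁻⁵ × 14.15 × 853,633,089 ≈ 135,042.2 × g
Your rotor: r = 45.9 / 2 = 22.95 cm
135,042.2 = 1.118 × 10⁻⁵ × 22.95 × N²
N² = 135,042.2 / (25.6581 × 10⁻⁵) = 526,314,107
N ≈ √526,314,107 ≈ 22,941.5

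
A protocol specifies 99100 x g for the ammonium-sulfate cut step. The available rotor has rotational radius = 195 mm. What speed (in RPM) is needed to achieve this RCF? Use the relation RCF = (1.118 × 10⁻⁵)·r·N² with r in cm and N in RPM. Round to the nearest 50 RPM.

r = 195 mm = 19.5 cm
RCF = 1.118 × 10⁻⁵ × r × N²
99,100 = 1.118 × 10⁻⁵ × 19.5 × N²
N² = 99,100 / (21.801 × 10⁻⁵) = 454,566,304
N ≈ √454,566,304 ≈ 21,320.6

≈ 21300 RPM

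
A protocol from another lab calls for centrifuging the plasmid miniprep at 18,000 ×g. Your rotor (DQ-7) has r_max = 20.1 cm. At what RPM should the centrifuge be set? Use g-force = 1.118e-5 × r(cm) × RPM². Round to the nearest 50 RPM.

18,000 = 1.118 × 10⁻⁵ × 20.1 × N²
N² = 18,000 / (22.4718 × 10⁻⁵) = 80,100,392
N ≈ √80,100,392 ≈ 8,949.9

8950 RPM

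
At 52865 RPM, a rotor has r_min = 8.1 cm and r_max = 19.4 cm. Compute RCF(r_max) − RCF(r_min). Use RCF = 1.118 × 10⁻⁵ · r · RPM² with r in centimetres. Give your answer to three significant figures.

353000 g

ΔRCF = 1.118 × 10⁻⁵ × (r_max − r_min) × N² = 1.118 × 10⁻⁵ × 11.3 × 2,794,708,225 ≈ 353,066.7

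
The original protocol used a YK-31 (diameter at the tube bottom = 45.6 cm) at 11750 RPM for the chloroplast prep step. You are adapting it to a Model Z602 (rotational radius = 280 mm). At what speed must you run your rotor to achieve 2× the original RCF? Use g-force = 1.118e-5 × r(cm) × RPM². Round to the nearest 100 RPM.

≈ 15000 RPM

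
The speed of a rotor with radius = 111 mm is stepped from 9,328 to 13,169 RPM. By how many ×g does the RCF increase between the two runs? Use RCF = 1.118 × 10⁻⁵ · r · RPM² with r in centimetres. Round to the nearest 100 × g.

r = 111 mm = 11.1 cm
RCF₁ = 1.118 × 10⁻⁵ × 11.1 × (9328)² = 1.118 × 10⁻⁵ × 11.1 × 87,011,584 ≈ 10,798 × g
RCF₂ = 1.118 × 10⁻⁵ × 11.1 × (13169)² = 1.118 × 10⁻⁵ × 11.1 × 173,422,561 ≈ 21,521.4 × g
Increase = 21,521.4 − 10,798 = 10,723.4

10700 ×g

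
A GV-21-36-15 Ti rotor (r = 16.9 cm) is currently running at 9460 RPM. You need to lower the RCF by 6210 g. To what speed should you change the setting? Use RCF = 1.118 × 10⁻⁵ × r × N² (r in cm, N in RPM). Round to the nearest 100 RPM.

≈ 7500 RPM

Current RCF = 1.118 × 10⁻⁵ × 16.9 × (9460)² = 1.118 × 10⁻⁵ × 16.9 × 89,491,600 ≈ 16,908.7 × g
Target RCF = 16,908.7 − 6,210 = 10,698.7 × g
N² = 10,698.7 / (18.8942 × 10⁻⁵) = 56,624,255
N ≈ √56,624,255 ≈ 7,524.9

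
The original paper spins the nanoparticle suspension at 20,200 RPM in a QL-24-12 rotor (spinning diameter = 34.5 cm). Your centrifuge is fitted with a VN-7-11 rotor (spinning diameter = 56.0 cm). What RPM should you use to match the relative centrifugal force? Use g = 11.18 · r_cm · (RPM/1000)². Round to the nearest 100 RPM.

Original rotor: r = 34.5 / 2 = 17.25 cm
RCF = 11.18 × r × (N/1000)²
RCF_original = 11.18 × 17.25 × (20.2)² = 11.18 × 17.25 × 408.04 ≈ 78,692.6 × g
Your rotor: r = 56.0 / 2 = 28 cm
78,692.6 = 11.18 × 28 × (N/1000)²
(N/1000)² = 78,692.6 / 313.04 = 251.3819
N = 1000 × √251.3819 ≈ 15,855.0

≈ 15900 RPM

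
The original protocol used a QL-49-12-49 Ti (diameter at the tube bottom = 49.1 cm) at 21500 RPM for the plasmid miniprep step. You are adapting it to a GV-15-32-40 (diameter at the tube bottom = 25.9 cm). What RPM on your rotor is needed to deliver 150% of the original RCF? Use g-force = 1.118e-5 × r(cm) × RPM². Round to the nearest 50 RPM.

≈ 36250 RPM

Original rotor: r = 49.1 / 2 = 24.55 cm
RCF_original = 1.118 × 10⁻⁵ × 24.55 × (21500)² = 1.118 × 10⁻⁵ × 24.55 × 462,250,000 ≈ 126,873.3 × g
Target RCF = 1.5 × 126,873.3 ≈ 190,310 × g
Your rotor: r = 25.9 / 2 = 12.95 cm
190,310 = 1.118 × 10⁻⁵ × 12.95 × N²
N² = 190,310 / (14.4781 × 10⁻⁵) = 1,314,468,059
N ≈ √1,314,468,059 ≈ 36,255.6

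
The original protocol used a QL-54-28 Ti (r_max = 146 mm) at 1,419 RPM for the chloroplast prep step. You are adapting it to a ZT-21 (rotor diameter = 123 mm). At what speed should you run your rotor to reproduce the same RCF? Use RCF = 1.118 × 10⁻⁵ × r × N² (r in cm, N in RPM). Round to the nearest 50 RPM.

≈ 2200 RPM

Original rotor: r = 146 mm = 14.6 cm
RCF_original = 1.118 × 10⁻⁵ × 14.6 × (1419)² = 1.118 × 10⁻⁵ × 14.6 × 2,013,561 ≈ 328.7 × g
Your rotor: r = 123 mm / 2 = 61.5 mm = 6.15 cm
328.7 = 1.118 × 10⁻⁵ × 6.15 × N²
N² = 328.7 / (6.8757 × 10⁻⁵) = 4,780,604
N ≈ √4,780,604 ≈ 2,186.5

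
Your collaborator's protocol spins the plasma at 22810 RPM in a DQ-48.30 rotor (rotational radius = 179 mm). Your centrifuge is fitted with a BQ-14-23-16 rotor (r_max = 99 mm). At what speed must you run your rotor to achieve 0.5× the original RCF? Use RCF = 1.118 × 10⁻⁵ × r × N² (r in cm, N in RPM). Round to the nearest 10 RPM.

21690 RPM

Original rotor: r = 179 mm = 17.9 cm
RCF_original = 1.118 × 10⁻⁵ × 17.9 × (22810)² = 1.118 × 10⁻⁵ × 17.9 × 520,296,100 ≈ 104,122.7 × g
Target RCF = 0.5 × 104,122.7 ≈ 52,061.3 × g
Your rotor: r = 99 mm = 9.9 cm
52,061.3 = 1.118 × 10⁻⁵ × 9.9 × N²
N² = 52,061.3 / (11.0682 × 10⁻⁵) = 470,368,262
N ≈ √470,368,262 ≈ 21,688.0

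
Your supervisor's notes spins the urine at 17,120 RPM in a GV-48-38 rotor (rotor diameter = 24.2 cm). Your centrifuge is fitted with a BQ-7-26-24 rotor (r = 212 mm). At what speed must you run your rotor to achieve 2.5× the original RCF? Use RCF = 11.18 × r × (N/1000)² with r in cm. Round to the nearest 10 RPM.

Original rotor: r = 24.2 / 2 = 12.1 cm
RCF_original = 11.18 × 12.1 × (17.12)² = 11.18 × 12.1 × 293.0944 ≈ 39,649.2 × g
Target RCF = 2.5 × 39,649.2 ≈ 99,123 × g
Your rotor: r = 212 mm = 21.2 cm
99,123 = 11.18 × 21.2 × (N/1000)²
(N/1000)² = 99,123 / 237.016 = 418.2123
N = 1000 × √418.2123 ≈ 20,450.2

20450 RPM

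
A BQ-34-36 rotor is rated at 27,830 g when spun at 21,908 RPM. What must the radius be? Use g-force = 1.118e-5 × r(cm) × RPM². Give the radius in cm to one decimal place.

r ≈ 5.2 cm

RCF = 1.118 × 10⁻⁵ × r × N²
27830 = 1.118 × 10⁻⁵ × r × (21908)²
r = 27830 / (1.118 × 10⁻⁵ × 479,960,464) = 27830 / 5365.958 ≈ 5.186 cm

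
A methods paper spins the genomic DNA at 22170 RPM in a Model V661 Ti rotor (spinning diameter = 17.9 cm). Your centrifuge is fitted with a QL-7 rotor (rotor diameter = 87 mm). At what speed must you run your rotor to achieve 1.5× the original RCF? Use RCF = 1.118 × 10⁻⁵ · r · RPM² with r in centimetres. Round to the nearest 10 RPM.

Original rotor: r = 17.9 / 2 = 8.95 cm
RCF = 1.118 × 10⁻⁵ × r × N²
RCF_original = 1.118 × 10⁻⁵ × 8.95 × (22170)² = 1.118 × 10⁻⁵ × 8.95 × 491,508,900 ≈ 49,180.9 × g
Target RCF = 1.5 × 49,180.9 ≈ 73,771.4 × g
Your rotor: r = 87 mm / 2 = 43.5 mm = 4.35 cm
73,771.4 = 1.118 × 10⁻⁵ × 4.35 × N²
N² = 73,771.4 / (4.8633 × 10⁻⁵) = 1,516,900,047
N ≈ √1,516,900,047 ≈ 38,947.4

38950 RPM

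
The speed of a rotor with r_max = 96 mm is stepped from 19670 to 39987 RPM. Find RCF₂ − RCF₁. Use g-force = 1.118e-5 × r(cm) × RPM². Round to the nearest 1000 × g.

≈ 130000 × g

r = 96 mm = 9.6 cm
RCF₁ = 1.118 × 10⁻⁵ × 9.6 × (19670)² = 1.118 × 10⁻⁵ × 9.6 × 386,908,900 ≈ 41,526.2 × g
RCF₂ = 1.118 × 10⁻⁵ × 9.6 × (39987)² = 1.118 × 10⁻⁵ × 9.6 × 1,598,960,169 ≈ 171,613.2 × g
Increase = 171,613.2 − 41,526.2 = 130,087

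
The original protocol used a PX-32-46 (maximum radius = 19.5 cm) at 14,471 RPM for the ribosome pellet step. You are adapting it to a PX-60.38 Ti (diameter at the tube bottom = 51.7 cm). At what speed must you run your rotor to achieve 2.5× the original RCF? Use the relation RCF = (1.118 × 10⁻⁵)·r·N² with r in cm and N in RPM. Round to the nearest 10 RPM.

RCF_original = 1.118 × 10⁻⁵ × 19.5 × (14471)² = 1.118 × 10⁻⁵ × 19.5 × 209,409,841 ≈ 45,653.4 × g
Target RCF = 2.5 × 45,653.4 ≈ 114,133.5 × g
Your rotor: r = 51.7 / 2 = 25.85 cm
114,133.5 = 1.118 × 10⁻⁵ × 25.85 × N²
N² = 114,133.5 / (28.9003 × 10⁻⁵) = 394,921,506
N ≈ √394,921,506 ≈ 19,872.6

19870 RPM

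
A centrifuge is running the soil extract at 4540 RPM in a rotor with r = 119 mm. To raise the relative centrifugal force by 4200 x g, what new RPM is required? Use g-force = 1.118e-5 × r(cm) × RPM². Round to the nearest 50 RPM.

≈ 7200 RPM

r = 119 mm = 11.9 cm
Current RCF = 1.118 × 10⁻⁵ × 11.9 × (4540)² = 1.118 × 10⁻⁵ × 11.9 × 20,611,600 ≈ 2,742.2 × g
Target RCF = 2,742.2 + 4,200 = 6,942.2 × g
N² = 6,942.2 / (13.3042 × 10⁻⁵) = 52,180,514
N ≈ √52,180,514 ≈ 7,223.6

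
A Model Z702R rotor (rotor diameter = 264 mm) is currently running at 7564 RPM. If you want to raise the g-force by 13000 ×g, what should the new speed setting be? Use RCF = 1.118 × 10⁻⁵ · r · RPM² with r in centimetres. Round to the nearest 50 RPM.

r = 264 mm / 2 = 132 mm = 13.2 cm
Current RCF = 1.118 × 10⁻⁵ × 13.2 × (7564)² = 1.118 × 10⁻⁵ × 13.2 × 57,214,096 ≈ 8,443.4 × g
Target RCF = 8,443.4 + 13,000 = 21,443.4 × g
N² = 21,443.4 / (14.7576 × 10⁻⁵) = 145,304,114
N ≈ √145,304,114 ≈ 12,054.2

12050 RPM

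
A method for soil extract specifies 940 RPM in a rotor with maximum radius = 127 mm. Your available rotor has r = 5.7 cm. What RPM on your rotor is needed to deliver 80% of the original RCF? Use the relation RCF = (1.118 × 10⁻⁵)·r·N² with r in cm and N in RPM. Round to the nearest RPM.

Original rotor: r = 127 mm = 12.7 cm
RCF_original = 1.118 × 10⁻⁵ × 12.7 × (940)² = 1.118 × 10⁻⁵ × 12.7 × 883,600 ≈ 125.5 × g
Target RCF = 0.8 × 125.5 ≈ 100.4 × g
100.4 = 1.118 × 10⁻⁵ × 5.7 × N²
N² = 100.4 / (6.3726 × 10⁻⁵) = 1,575,495
N ≈ √1,575,495 ≈ 1,255.2

≈ 1255 RPM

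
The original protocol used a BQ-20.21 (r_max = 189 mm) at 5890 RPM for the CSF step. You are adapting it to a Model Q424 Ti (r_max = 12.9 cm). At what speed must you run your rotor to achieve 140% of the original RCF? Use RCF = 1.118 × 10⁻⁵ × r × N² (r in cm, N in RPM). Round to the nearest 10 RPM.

Original rotor: r = 189 mm = 18.9 cm
RCF_original = 1.118 × 10⁻⁵ × 18.9 × (5890)² = 1.118 × 10⁻⁵ × 18.9 × 34,692,100 ≈ 7,330.5 × g
Target RCF = 1.4 × 7,330.5 ≈ 10,262.7 × g
10,262.7 = 1.118 × 10⁻⁵ × 12.9 × N²
N² = 10,262.7 / (14.4222 × 10⁻⁵) = 71,159,046
N ≈ √71,159,046 ≈ 8,435.6

≈ 8440 RPM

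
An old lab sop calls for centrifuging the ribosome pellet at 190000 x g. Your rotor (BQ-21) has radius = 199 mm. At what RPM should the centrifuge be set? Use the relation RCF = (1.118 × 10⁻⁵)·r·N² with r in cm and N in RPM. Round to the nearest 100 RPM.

29200 RPM

r = 199 mm = 19.9 cm
RCF = 1.118 × 10⁻⁵ × r × N²
190,000 = 1.118 × 10⁻⁵ × 19.9 × N²
N² = 190,000 / (22.2482 × 10⁻⁵) = 854,001,672
N ≈ √854,001,672 ≈ 29,223.3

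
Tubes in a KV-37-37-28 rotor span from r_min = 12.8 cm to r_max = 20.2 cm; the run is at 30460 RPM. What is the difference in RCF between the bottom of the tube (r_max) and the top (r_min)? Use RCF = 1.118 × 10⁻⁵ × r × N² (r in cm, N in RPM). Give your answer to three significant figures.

RCF_max = 1.118 × 10⁻⁵ × 20.2 × (30460)² = 1.118 × 10⁻⁵ × 20.2 × 927,811,600 ≈ 209,533.3 × g
RCF_min = 1.118 × 10⁻⁵ × 12.8 × (30460)² = 1.118 × 10⁻⁵ × 12.8 × 927,811,600 ≈ 132,773.6 × g
ΔRCF = 209,533.3 − 132,773.6 = 76,759.7

ΔRCF ≈ 76800 ×g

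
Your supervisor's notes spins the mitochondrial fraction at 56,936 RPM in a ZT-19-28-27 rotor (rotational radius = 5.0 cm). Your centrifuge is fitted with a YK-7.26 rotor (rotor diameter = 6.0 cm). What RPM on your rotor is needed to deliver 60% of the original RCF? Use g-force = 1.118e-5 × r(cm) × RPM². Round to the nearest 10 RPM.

56940 RPM

RCF = 1.118 × 10⁻⁵ × r × N²
RCF_original = 1.118 × 10⁻⁵ × 5 × (56936)² = 1.118 × 10⁻⁵ × 5 × 3,241,708,096 ≈ 181,211.5 × g
Target RCF = 0.6 × 181,211.5 ≈ 108,726.9 × g
Your rotor: r = 6.0 / 2 = 3 cm
108,726.9 = 1.118 × 10⁻⁵ × 3 × N²
N² = 108,726.9 / (3.354 × 10⁻⁵) = 3,241,708,408
N ≈ √3,241,708,408 ≈ 56,936.0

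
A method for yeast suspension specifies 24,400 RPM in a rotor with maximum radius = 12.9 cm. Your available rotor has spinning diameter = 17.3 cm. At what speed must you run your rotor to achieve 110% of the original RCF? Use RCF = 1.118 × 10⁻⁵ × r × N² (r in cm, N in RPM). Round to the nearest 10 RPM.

RCF_original = 1.118 × 10⁻⁵ × 12.9 × (24400)² = 1.118 × 10⁻⁵ × 12.9 × 595,360,000 ≈ 85,864 × g
Target RCF = 1.1 × 85,864 ≈ 94,450.4 × g
Your rotor: r = 17.3 / 2 = 8.65 cm
94,450.4 = 1.118 × 10⁻⁵ × 8.65 × N²
N² = 94,450.4 / (9.6707 × 10⁻⁵) = 976,665,598
N ≈ √976,665,598 ≈ 31,251.6

31250 RPM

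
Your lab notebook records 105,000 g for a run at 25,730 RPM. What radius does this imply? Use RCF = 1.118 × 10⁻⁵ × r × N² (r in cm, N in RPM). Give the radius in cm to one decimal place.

105000 = 1.118 × 10⁻⁵ × r × (25730)²
r = 105000 / (1.118 × 10⁻⁵ × 662,032,900) = 105000 / 7401.528 ≈ 14.186 cm

14.2 cm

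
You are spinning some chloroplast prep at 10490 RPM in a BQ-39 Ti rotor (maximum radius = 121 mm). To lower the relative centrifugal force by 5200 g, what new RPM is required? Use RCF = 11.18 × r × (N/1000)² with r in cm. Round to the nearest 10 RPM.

r = 121 mm = 12.1 cm
Current RCF = 11.18 × 12.1 × (10.49)² = 11.18 × 12.1 × 110.0401 ≈ 14,886 × g
Target RCF = 14,886 − 5,200 = 9,686 × g
(N/1000)² = 9,686 / 135.278 = 71.6007
N = 1000 × √71.6007 ≈ 8,461.7

≈ 8460 RPM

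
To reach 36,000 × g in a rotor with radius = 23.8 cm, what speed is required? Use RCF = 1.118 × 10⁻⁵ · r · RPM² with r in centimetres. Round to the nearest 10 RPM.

11630 RPM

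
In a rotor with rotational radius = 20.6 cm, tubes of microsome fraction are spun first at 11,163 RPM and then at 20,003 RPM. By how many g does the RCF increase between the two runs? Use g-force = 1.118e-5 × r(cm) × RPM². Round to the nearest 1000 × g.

RCF₁ = 1.118 × 10⁻⁵ × 20.6 × (11163)² = 1.118 × 10⁻⁵ × 20.6 × 124,612,569 ≈ 28,699.3 × g
RCF₂ = 1.118 × 10⁻⁵ × 20.6 × (20003)² = 1.118 × 10⁻⁵ × 20.6 × 400,120,009 ≈ 92,150.8 × g
Increase = 92,150.8 − 28,699.3 = 63,451.5

≈ 63000 g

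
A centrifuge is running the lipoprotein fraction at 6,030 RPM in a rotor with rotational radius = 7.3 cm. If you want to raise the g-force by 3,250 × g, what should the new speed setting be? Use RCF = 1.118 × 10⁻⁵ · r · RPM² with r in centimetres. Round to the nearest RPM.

8728 RPM

Current RCF = 1.118 × 10⁻⁵ × 7.3 × (6030)² = 1.118 × 10⁻⁵ × 7.3 × 36,360,900 ≈ 2,967.6 × g
Target RCF = 2,967.6 + 3,250 = 6,217.6 × g
N² = 6,217.6 / (8.1614 × 10⁻⁵) = 76,183,008
N ≈ √76,183,008 ≈ 8,728.3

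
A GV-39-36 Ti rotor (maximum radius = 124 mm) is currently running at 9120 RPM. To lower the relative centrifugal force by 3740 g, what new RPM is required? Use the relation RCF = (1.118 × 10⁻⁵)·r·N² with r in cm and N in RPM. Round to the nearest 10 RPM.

r = 124 mm = 12.4 cm
Current RCF = 1.118 × 10⁻⁵ × 12.4 × (9120)² = 1.118 × 10⁻⁵ × 12.4 × 83,174,400 ≈ 11,530.6 × g
Target RCF = 11,530.6 − 3,740 = 7,790.6 × g
N² = 7,790.6 / (13.8632 × 10⁻⁵) = 56,196,261
N ≈ √56,196,261 ≈ 7,496.4

7500 RPM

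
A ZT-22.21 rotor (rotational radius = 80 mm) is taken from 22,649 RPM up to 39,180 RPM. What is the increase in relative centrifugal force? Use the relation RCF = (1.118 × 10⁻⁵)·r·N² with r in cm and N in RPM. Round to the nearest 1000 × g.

≈ 91000 × g

r = 80 mm = 8.0 cm
RCF₁ = 1.118 × 10⁻⁵ × 8 × (22649)² = 1.118 × 10⁻⁵ × 8 × 512,977,201 ≈ 45,880.7 × g
RCF₂ = 1.118 × 10⁻⁵ × 8 × (39180)² = 1.118 × 10⁻⁵ × 8 × 1,535,072,400 ≈ 137,296.9 × g
Increase = 137,296.9 − 45,880.7 = 91,416.2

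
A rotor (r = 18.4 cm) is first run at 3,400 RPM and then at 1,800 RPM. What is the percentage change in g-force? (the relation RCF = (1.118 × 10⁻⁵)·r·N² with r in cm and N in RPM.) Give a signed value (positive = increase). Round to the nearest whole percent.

-72%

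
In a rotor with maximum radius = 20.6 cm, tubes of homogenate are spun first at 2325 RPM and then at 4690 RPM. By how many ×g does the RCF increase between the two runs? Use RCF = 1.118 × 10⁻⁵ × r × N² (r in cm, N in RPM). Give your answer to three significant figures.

3820 ×g

RCF₁ = 1.118 × 10⁻⁵ × 20.6 × (2325)² = 1.118 × 10⁻⁵ × 20.6 × 5,405,625 ≈ 1,245 × g
RCF₂ = 1.118 × 10⁻⁵ × 20.6 × (4690)² = 1.118 × 10⁻⁵ × 20.6 × 21,996,100 ≈ 5,065.9 × g
Increase = 5,065.9 − 1,245 = 3,820.9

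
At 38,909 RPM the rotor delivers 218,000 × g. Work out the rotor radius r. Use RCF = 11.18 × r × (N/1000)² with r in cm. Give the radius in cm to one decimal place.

12.9 cm

218000 = 11.18 × r × (38.909)²
r = 218000 / (11.18 × 1513.910281) = 218000 / 16925.52 ≈ 12.880 cm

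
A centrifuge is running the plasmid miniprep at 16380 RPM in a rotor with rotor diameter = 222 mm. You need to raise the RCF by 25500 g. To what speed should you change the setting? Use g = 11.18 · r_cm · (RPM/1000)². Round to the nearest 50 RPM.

r = 222 mm / 2 = 111 mm = 11.1 cm
Current RCF = 11.18 × 11.1 × (16.38)² = 11.18 × 11.1 × 268.3044 ≈ 33,296 × g
Target RCF = 33,296 + 25,500 = 58,796 × g
(N/1000)² = 58,796 / 124.098 = 473.7868
N = 1000 × √473.7868 ≈ 21,766.6

≈ 21750 RPM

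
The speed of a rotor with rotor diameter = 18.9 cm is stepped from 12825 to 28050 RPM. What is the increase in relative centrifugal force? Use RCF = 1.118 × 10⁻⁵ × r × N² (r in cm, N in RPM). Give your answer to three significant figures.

≈ 65700 ×g

r = 18.9 / 2 = 9.45 cm
RCF₁ = 1.118 × 10⁻⁵ × 9.45 × (12825)² = 1.118 × 10⁻⁵ × 9.45 × 164,480,625 ≈ 17,377.5 × g
RCF₂ = 1.118 × 10⁻⁵ × 9.45 × (28050)² = 1.118 × 10⁻⁵ × 9.45 × 786,802,500 ≈ 83,126.5 × g
Increase = 83,126.5 − 17,377.5 = 65,749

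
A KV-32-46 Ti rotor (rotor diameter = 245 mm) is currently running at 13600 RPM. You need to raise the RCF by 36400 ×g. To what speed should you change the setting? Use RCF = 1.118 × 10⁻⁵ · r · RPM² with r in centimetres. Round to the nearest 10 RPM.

21230 RPM

r = 245 mm / 2 = 122.5 mm = 12.25 cm
Current RCF = 1.118 × 10⁻⁵ × 12.25 × (13600)² = 1.118 × 10⁻⁵ × 12.25 × 184,960,000 ≈ 25,331.2 × g
Target RCF = 25,331.2 + 36,400 = 61,731.2 × g
N² = 61,731.2 / (13.6955 × 10⁻⁵) = 450,740,754
N ≈ √450,740,754 ≈ 21,230.7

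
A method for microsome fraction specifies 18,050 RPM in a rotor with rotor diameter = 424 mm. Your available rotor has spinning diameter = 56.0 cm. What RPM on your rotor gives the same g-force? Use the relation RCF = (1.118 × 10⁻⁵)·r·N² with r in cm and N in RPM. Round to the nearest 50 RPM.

15700 RPM

Original rotor: r = 424 mm / 2 = 212 mm = 21.2 cm
RCF = 1.118 × 10⁻⁵ × r × N²
RCF_original = 1.118 × 10⁻⁵ × 21.2 × (18050)² = 1.118 × 10⁻⁵ × 21.2 × 325,802,500 ≈ 77,220.4 × g
Your rotor: r = 56.0 / 2 = 28 cm
77,220.4 = 1.118 × 10⁻⁵ × 28 × N²
N² = 77,220.4 / (31.304 × 10⁻⁵) = 246,679,019
N ≈ √246,679,019 ≈ 15,706.0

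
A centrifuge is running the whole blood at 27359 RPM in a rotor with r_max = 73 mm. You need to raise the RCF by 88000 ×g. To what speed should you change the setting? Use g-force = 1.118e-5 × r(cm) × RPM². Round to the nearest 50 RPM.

N₂ ≈ 42750 RPM

r = 73 mm = 7.3 cm
Current RCF = 1.118 × 10⁻⁵ × 7.3 × (27359)² = 1.118 × 10⁻⁵ × 7.3 × 748,514,881 ≈ 61,089.3 × g
Target RCF = 61,089.3 + 88,000 = 149,089.3 × g
N² = 149,089.3 / (8.1614 × 10⁻⁵) = 1,826,761,340
N ≈ √1,826,761,340 ≈ 42,740.6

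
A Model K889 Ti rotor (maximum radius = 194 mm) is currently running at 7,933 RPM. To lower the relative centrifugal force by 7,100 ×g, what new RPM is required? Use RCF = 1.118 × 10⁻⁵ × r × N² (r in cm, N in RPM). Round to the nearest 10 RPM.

5500 RPM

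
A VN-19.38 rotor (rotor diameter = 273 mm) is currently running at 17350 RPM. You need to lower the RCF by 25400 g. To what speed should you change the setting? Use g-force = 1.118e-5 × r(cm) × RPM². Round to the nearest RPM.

11601 RPM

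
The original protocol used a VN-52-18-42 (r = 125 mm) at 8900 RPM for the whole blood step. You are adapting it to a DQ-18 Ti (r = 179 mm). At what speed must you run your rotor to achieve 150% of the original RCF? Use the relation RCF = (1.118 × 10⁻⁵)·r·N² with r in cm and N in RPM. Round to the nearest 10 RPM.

9110 RPM

Original rotor: r = 125 mm = 12.5 cm
RCF_original = 1.118 × 10⁻⁵ × 12.5 × (8900)² = 1.118 × 10⁻⁵ × 12.5 × 79,210,000 ≈ 11,069.6 × g
Target RCF = 1.5 × 11,069.6 ≈ 16,604.4 × g
Your rotor: r = 179 mm = 17.9 cm
16,604.4 = 1.118 × 10⁻⁵ × 17.9 × N²
N² = 16,604.4 / (20.0122 × 10⁻⁵) = 82,971,387
N ≈ √82,971,387 ≈ 9,108.9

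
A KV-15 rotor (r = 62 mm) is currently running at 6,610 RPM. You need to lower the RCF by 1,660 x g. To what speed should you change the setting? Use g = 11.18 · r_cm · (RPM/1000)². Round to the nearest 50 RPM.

≈ 4450 RPM

r = 62 mm = 6.2 cm
Current RCF = 11.18 × 6.2 × (6.61)² = 11.18 × 6.2 × 43.6921 ≈ 3,028.6 × g
Target RCF = 3,028.6 − 1,660 = 1,368.6 × g
(N/1000)² = 1,368.6 / 69.316 = 19.74436
N = 1000 × √19.74436 ≈ 4,443.5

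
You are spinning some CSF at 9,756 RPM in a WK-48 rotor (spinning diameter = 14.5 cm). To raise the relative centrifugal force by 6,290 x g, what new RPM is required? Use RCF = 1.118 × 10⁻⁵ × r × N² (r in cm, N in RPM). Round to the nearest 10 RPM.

r = 14.5 / 2 = 7.25 cm
Current RCF = 1.118 × 10⁻⁵ × 7.25 × (9756)² = 1.118 × 10⁻⁵ × 7.25 × 95,179,536 ≈ 7,714.8 × g
Target RCF = 7,714.8 + 6,290 = 14,004.8 × g
N² = 14,004.8 / (8.1055 × 10⁻⁵) = 172,781,445
N ≈ √172,781,445 ≈ 13,144.6

13140 RPM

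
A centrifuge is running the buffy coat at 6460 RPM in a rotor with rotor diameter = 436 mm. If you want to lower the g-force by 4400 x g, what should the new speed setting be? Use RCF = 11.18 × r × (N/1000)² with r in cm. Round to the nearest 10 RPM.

r = 436 mm / 2 = 218 mm = 21.8 cm
Current RCF = 11.18 × 21.8 × (6.46)² = 11.18 × 21.8 × 41.7316 ≈ 10,171 × g
Target RCF = 10,171 − 4,400 = 5,771 × g
(N/1000)² = 5,771 / 243.724 = 23.67842
N = 1000 × √23.67842 ≈ 4,866.0

N₂ ≈ 4870 RPM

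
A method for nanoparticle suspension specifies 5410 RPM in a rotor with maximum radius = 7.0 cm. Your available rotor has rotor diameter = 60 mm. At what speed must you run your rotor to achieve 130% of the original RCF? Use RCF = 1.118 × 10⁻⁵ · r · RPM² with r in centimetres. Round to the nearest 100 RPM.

≈ 9400 RPM

RCF_original = 1.118 × 10⁻⁵ × 7 × (5410)² = 1.118 × 10⁻⁵ × 7 × 29,268,100 ≈ 2,290.5 × g
Target RCF = 1.3 × 2,290.5 ≈ 2,977.7 × g
Your rotor: r = 60 mm / 2 = 30 mm = 3 cm
2,977.7 = 1.118 × 10⁻⁵ × 3 × N²
N² = 2,977.7 / (3.354 × 10⁻⁵) = 88,780,561
N ≈ √88,780,561 ≈ 9,422.3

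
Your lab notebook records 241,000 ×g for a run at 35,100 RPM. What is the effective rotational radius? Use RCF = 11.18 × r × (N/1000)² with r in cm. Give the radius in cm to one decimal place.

241000 = 11.18 × r × (35.1)²
r = 241000 / (11.18 × 1232.01) = 241000 / 13773.87 ≈ 17.497 cm

17.5 cm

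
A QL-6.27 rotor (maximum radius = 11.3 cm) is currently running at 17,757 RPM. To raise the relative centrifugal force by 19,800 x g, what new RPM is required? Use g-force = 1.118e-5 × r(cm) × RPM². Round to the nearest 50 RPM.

Current RCF = 1.118 × 10⁻⁵ × 11.3 × (17757)² = 1.118 × 10⁻⁵ × 11.3 × 315,311,049 ≈ 39,834.5 × g
Target RCF = 39,834.5 + 19,800 = 59,634.5 × g
N² = 59,634.5 / (12.6334 × 10⁻⁵) = 472,038,406
N ≈ √472,038,406 ≈ 21,726.4

N₂ ≈ 21750 RPM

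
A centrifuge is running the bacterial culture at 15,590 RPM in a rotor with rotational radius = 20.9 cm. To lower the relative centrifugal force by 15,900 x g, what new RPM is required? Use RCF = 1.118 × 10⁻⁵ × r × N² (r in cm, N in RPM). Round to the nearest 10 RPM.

N₂ ≈ 13230 RPM

Current RCF = 1.118 × 10⁻⁵ × 20.9 × (15590)² = 1.118 × 10⁻⁵ × 20.9 × 243,048,100 ≈ 56,791.1 × g
Target RCF = 56,791.1 − 15,900 = 40,891.1 × g
N² = 40,891.1 / (23.3662 × 10⁻⁵) = 175,001,070
N ≈ √175,001,070 ≈ 13,228.8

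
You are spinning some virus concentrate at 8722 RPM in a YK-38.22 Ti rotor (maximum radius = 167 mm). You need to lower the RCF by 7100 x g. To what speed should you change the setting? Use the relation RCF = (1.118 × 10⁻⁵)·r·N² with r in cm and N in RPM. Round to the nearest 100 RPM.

r = 167 mm = 16.7 cm
Current RCF = 1.118 × 10⁻⁵ × 16.7 × (8722)² = 1.118 × 10⁻⁵ × 16.7 × 76,073,284 ≈ 14,203.3 × g
Target RCF = 14,203.3 − 7,100 = 7,103.3 × g
N² = 7,103.3 / (18.6706 × 10⁻⁵) = 38,045,376
N ≈ √38,045,376 ≈ 6,168.1

N₂ ≈ 6200 RPM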